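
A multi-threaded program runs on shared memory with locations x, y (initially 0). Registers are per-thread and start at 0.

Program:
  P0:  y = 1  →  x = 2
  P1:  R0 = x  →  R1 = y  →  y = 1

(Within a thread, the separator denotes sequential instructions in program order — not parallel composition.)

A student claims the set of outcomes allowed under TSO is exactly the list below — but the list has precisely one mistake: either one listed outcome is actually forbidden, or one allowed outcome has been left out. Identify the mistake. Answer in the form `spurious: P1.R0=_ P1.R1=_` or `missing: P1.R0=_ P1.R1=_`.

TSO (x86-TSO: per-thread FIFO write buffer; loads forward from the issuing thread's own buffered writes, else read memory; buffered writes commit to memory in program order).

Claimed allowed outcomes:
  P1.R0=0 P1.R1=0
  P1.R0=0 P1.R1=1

outcome vector order: (P1.R0,P1.R1)
under TSO → 00; 01; 21
TSO∖claimed = {21}

missing: P1.R0=2 P1.R1=1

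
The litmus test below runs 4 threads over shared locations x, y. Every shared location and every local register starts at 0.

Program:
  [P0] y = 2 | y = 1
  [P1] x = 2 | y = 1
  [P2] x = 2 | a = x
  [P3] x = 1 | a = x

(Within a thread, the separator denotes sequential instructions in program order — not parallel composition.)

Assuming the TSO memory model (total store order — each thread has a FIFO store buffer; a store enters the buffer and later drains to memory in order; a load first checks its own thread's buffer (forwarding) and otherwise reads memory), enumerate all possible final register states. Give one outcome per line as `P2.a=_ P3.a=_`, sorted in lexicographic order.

P2.a=1 P3.a=1
P2.a=1 P3.a=2
P2.a=2 P3.a=1
P2.a=2 P3.a=2

outcome vector order: (P2.a,P3.a)
|TSO outcomes| = 4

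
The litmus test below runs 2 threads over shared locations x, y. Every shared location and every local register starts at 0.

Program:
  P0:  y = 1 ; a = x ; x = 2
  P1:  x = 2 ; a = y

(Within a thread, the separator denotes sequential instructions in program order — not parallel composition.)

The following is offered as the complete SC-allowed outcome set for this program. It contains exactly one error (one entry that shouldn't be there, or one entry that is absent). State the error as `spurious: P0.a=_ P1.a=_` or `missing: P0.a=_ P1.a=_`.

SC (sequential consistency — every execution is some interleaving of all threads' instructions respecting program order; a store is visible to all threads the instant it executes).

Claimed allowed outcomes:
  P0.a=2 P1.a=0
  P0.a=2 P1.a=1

outcome vector order: (P0.a,P1.a)
SC (3): <0 1>; <2 0>; <2 1>
SC∖claimed = {<0 1>}

missing: P0.a=0 P1.a=1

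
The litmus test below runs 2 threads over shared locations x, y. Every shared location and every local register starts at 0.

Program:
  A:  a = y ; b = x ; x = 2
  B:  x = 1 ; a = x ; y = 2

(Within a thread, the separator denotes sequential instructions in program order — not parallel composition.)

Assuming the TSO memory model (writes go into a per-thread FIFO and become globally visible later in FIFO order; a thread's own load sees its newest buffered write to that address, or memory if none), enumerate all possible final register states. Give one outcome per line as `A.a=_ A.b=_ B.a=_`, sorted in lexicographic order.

A.a=0 A.b=0 B.a=1
A.a=0 A.b=0 B.a=2
A.a=0 A.b=1 B.a=1
A.a=0 A.b=1 B.a=2
A.a=2 A.b=1 B.a=1

outcome vector order: (A.a,A.b,B.a)
|TSO outcomes| = 5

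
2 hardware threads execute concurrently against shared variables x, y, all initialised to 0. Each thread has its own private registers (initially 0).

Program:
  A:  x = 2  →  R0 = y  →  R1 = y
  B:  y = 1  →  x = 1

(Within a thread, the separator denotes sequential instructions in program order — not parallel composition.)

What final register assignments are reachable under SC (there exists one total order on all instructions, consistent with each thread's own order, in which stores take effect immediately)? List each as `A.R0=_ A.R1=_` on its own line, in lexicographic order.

A.R0=0 A.R1=0
A.R0=0 A.R1=1
A.R0=1 A.R1=1

outcome vector order: (A.R0,A.R1)
|SC outcomes| = 3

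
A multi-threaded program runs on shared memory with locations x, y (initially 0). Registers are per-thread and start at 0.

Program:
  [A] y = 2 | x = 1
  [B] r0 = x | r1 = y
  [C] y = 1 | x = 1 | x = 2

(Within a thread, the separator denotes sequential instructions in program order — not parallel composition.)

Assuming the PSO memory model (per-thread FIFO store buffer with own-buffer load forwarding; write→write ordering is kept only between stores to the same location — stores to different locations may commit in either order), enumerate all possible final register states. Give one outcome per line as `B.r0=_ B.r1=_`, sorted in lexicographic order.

outcome vector order: (B.r0,B.r1)
|PSO outcomes| = 9

B.r0=0 B.r1=0
B.r0=0 B.r1=1
B.r0=0 B.r1=2
B.r0=1 B.r1=0
B.r0=1 B.r1=1
B.r0=1 B.r1=2
B.r0=2 B.r1=0
B.r0=2 B.r1=1
B.r0=2 B.r1=2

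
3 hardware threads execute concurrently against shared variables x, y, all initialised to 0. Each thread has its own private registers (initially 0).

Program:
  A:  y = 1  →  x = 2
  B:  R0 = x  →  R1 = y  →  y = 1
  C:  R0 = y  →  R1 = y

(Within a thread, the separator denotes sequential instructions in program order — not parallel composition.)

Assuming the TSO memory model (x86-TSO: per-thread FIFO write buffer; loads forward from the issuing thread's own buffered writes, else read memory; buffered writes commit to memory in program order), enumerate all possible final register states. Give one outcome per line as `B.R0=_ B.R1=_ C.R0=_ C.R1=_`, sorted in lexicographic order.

outcome vector order: (B.R0,B.R1,C.R0,C.R1)
|TSO outcomes| = 9

B.R0=0 B.R1=0 C.R0=0 C.R1=0
B.R0=0 B.R1=0 C.R0=0 C.R1=1
B.R0=0 B.R1=0 C.R0=1 C.R1=1
B.R0=0 B.R1=1 C.R0=0 C.R1=0
B.R0=0 B.R1=1 C.R0=0 C.R1=1
B.R0=0 B.R1=1 C.R0=1 C.R1=1
B.R0=2 B.R1=1 C.R0=0 C.R1=0
B.R0=2 B.R1=1 C.R0=0 C.R1=1
B.R0=2 B.R1=1 C.R0=1 C.R1=1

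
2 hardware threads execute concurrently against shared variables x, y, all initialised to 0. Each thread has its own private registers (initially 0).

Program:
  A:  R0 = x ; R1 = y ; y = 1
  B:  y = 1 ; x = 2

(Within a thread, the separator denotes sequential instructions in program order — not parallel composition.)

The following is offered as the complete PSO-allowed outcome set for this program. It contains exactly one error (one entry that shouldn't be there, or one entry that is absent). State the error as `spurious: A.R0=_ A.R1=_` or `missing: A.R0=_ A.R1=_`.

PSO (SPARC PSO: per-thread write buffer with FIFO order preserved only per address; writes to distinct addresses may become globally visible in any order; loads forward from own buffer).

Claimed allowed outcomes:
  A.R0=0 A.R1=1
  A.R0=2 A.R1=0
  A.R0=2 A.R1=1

outcome vector order: (A.R0,A.R1)
PSO: 4 outcomes — {<0 0>, <0 1>, <2 0>, <2 1>}
PSO∖claimed = {<0 0>}

missing: A.R0=0 A.R1=0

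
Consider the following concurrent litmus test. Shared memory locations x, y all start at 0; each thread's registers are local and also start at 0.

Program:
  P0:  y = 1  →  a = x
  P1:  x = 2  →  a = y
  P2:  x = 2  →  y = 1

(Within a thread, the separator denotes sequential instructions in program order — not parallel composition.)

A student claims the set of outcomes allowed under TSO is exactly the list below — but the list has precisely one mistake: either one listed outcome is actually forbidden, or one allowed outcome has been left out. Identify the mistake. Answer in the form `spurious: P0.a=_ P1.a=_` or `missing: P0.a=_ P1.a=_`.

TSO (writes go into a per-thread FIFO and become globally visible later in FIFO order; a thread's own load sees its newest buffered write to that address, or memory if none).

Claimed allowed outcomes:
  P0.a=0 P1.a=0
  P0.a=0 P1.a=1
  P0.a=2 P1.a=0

missing: P0.a=2 P1.a=1

outcome vector order: (P0.a,P1.a)
TSO: 4 outcomes — {<0 0> <0 1> <2 0> <2 1>}
TSO∖claimed = {<2 1>}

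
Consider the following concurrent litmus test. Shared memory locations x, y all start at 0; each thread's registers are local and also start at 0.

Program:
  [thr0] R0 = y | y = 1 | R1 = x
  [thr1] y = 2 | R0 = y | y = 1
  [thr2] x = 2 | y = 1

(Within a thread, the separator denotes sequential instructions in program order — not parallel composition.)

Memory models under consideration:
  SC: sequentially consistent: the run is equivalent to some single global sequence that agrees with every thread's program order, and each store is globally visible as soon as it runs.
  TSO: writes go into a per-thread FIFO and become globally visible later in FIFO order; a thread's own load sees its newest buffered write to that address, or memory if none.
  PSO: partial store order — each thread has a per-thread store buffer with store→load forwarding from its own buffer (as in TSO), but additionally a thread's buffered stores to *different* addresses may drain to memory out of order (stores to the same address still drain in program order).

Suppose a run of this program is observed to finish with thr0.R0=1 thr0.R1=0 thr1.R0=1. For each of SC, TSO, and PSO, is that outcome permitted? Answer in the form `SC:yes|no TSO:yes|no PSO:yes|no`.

outcome vector order: (thr0.R0,thr0.R1,thr1.R0)
SC (11): 001 002 021 022 102 121 122 201 202 221 222
TSO (11): 001 002 021 022 102 121 122 201 202 221 222
PSO (12): 001 002 021 022 101 102 121 122 201 202 221 222
target 101 ∈ {PSO}

SC:no TSO:no PSO:yes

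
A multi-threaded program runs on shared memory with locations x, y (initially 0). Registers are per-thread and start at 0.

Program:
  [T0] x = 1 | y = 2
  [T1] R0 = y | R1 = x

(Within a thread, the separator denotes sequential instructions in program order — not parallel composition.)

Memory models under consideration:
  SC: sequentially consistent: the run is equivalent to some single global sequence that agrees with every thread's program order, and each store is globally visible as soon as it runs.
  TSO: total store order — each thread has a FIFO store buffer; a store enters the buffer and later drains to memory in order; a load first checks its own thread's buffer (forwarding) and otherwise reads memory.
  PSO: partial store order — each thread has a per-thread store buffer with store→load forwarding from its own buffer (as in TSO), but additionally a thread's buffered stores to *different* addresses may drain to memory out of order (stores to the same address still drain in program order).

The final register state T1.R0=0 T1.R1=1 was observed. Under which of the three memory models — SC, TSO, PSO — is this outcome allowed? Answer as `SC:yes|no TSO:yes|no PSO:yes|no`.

outcome vector order: (T1.R0,T1.R1)
[SC] allowed = {00; 01; 21}
[TSO] allowed = {00; 01; 21}
[PSO] allowed = {00; 01; 20; 21}
target 01 ∈ {SC,TSO,PSO}

SC:yes TSO:yes PSO:yes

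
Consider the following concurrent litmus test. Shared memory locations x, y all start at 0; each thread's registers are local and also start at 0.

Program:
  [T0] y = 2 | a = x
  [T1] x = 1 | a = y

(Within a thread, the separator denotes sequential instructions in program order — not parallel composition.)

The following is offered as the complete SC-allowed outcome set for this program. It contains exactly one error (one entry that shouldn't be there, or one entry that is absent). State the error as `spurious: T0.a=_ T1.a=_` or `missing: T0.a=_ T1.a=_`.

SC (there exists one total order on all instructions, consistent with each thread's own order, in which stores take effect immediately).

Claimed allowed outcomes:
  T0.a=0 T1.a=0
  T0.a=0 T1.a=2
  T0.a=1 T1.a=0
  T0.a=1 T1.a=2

spurious: T0.a=0 T1.a=0

outcome vector order: (T0.a,T1.a)
SC: 3 outcomes — {<0 2> <1 0> <1 2>}
claimed∖SC = {<0 0>}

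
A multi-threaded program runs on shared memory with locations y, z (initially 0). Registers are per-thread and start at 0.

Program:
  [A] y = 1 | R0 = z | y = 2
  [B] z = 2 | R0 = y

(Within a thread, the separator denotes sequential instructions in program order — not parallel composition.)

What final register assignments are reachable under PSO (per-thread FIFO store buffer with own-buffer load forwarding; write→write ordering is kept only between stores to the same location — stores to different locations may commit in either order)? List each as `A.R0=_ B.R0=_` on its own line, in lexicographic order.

A.R0=0 B.R0=0
A.R0=0 B.R0=1
A.R0=0 B.R0=2
A.R0=2 B.R0=0
A.R0=2 B.R0=1
A.R0=2 B.R0=2

outcome vector order: (A.R0,B.R0)
|PSO outcomes| = 6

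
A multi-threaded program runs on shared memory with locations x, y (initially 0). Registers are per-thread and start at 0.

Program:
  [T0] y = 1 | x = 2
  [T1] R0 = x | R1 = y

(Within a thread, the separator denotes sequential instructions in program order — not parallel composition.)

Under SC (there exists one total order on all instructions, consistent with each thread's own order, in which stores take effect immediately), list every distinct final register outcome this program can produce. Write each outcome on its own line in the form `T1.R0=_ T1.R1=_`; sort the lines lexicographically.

T1.R0=0 T1.R1=0
T1.R0=0 T1.R1=1
T1.R0=2 T1.R1=1

outcome vector order: (T1.R0,T1.R1)
|SC outcomes| = 3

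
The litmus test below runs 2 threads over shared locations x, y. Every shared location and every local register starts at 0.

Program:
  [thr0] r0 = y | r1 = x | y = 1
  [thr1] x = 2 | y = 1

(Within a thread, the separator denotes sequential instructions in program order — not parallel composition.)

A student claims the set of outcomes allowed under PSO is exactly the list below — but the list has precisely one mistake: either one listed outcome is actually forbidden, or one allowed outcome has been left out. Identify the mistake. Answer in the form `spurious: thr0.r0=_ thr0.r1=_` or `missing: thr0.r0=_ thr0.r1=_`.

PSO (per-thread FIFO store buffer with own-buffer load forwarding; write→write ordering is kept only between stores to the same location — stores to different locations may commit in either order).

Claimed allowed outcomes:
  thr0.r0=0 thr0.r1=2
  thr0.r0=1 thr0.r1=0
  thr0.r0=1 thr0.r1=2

outcome vector order: (thr0.r0,thr0.r1)
PSO (4): (0,0), (0,2), (1,0), (1,2)
PSO∖claimed = {(0,0)}

missing: thr0.r0=0 thr0.r1=0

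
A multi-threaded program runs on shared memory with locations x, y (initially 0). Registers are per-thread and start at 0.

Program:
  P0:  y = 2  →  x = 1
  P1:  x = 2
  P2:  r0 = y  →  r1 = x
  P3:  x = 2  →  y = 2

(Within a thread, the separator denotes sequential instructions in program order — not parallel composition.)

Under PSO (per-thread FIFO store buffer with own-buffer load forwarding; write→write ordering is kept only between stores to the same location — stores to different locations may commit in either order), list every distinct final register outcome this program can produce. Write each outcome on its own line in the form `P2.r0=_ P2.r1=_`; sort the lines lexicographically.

P2.r0=0 P2.r1=0
P2.r0=0 P2.r1=1
P2.r0=0 P2.r1=2
P2.r0=2 P2.r1=0
P2.r0=2 P2.r1=1
P2.r0=2 P2.r1=2

outcome vector order: (P2.r0,P2.r1)
|PSO outcomes| = 6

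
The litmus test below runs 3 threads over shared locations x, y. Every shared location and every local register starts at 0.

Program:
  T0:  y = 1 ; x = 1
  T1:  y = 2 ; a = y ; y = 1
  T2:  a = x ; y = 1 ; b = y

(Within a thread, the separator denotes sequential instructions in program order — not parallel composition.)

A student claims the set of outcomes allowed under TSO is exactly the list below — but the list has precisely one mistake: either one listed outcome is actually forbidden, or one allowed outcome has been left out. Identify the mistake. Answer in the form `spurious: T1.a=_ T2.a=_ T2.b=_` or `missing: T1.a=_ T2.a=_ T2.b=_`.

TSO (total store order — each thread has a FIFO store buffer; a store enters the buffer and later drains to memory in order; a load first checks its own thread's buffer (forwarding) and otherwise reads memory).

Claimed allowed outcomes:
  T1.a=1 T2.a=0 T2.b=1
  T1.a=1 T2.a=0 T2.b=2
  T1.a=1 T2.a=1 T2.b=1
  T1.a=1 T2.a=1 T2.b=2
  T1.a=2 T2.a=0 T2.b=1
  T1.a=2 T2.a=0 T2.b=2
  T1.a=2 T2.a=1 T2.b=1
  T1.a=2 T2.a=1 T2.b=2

spurious: T1.a=1 T2.a=1 T2.b=2

outcome vector order: (T1.a,T2.a,T2.b)
under TSO → <1 0 1> <1 0 2> <1 1 1> <2 0 1> <2 0 2> <2 1 1> <2 1 2>
claimed∖TSO = {<1 1 2>}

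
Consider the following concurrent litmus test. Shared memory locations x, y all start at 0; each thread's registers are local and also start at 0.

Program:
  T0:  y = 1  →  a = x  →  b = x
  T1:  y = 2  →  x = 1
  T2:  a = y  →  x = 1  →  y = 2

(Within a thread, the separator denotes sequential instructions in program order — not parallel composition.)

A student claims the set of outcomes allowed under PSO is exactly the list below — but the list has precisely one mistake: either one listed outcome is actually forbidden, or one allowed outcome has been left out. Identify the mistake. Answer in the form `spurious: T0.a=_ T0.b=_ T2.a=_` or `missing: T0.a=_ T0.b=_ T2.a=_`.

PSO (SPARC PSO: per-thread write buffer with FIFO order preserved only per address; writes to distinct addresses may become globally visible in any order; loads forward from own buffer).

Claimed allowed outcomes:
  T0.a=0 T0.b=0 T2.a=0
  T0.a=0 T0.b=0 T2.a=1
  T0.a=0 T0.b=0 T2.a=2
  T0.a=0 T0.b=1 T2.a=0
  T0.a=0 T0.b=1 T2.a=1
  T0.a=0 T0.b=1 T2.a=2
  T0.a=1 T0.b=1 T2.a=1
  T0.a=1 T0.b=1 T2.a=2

outcome vector order: (T0.a,T0.b,T2.a)
[PSO] allowed = {0/0/0; 0/0/1; 0/0/2; 0/1/0; 0/1/1; 0/1/2; 1/1/0; 1/1/1; 1/1/2}
PSO∖claimed = {1/1/0}

missing: T0.a=1 T0.b=1 T2.a=0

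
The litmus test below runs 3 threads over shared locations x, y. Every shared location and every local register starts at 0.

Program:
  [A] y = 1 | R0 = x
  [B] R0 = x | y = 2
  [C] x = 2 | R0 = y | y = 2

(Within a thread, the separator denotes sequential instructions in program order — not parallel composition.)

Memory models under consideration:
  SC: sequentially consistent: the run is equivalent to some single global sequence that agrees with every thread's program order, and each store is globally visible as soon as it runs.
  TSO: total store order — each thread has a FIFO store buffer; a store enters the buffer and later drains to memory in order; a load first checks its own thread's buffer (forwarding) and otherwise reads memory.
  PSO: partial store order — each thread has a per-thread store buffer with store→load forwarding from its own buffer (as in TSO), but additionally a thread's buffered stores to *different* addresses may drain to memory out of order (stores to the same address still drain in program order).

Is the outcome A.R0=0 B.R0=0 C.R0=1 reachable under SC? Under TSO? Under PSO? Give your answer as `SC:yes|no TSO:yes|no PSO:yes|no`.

SC:yes TSO:yes PSO:yes

outcome vector order: (A.R0,B.R0,C.R0)
SC (10): (0,0,1); (0,0,2); (0,2,1); (0,2,2); (2,0,0); (2,0,1); (2,0,2); (2,2,0); (2,2,1); (2,2,2)
TSO (12): (0,0,0); (0,0,1); (0,0,2); (0,2,0); (0,2,1); (0,2,2); (2,0,0); (2,0,1); (2,0,2); (2,2,0); (2,2,1); (2,2,2)
PSO (12): (0,0,0); (0,0,1); (0,0,2); (0,2,0); (0,2,1); (0,2,2); (2,0,0); (2,0,1); (2,0,2); (2,2,0); (2,2,1); (2,2,2)
target (0,0,1) ∈ {SC,TSO,PSO}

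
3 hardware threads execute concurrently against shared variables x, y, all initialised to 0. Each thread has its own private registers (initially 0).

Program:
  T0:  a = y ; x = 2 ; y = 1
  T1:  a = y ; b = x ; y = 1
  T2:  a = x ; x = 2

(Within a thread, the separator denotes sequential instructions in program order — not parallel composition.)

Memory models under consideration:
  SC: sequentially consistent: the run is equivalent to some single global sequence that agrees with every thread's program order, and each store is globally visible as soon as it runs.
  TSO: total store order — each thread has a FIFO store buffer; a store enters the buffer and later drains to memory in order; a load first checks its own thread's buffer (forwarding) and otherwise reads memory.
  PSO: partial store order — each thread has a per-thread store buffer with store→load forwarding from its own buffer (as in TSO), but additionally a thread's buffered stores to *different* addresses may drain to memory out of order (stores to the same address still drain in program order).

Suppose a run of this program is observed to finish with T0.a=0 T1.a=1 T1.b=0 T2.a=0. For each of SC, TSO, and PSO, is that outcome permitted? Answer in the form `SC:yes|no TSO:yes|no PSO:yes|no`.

outcome vector order: (T0.a,T1.a,T1.b,T2.a)
[SC] allowed = {0000 0002 0020 0022 0120 0122 1000 1002 1020}
[TSO] allowed = {0000 0002 0020 0022 0120 0122 1000 1002 1020}
[PSO] allowed = {0000 0002 0020 0022 0100 0102 0120 0122 1000 1002 1020}
target 0100 ∈ {PSO}

SC:no TSO:no PSO:yes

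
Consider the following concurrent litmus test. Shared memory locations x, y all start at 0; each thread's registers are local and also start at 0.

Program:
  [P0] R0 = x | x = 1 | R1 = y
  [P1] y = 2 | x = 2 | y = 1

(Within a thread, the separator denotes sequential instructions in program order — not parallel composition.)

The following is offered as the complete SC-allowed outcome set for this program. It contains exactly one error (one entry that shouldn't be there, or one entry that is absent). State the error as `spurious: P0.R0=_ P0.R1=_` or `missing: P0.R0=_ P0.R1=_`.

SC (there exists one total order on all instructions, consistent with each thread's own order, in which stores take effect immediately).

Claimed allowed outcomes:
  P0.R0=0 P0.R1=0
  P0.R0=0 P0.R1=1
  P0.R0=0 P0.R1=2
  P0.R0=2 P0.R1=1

outcome vector order: (P0.R0,P0.R1)
under SC → <0 0>; <0 1>; <0 2>; <2 1>; <2 2>
SC∖claimed = {<2 2>}

missing: P0.R0=2 P0.R1=2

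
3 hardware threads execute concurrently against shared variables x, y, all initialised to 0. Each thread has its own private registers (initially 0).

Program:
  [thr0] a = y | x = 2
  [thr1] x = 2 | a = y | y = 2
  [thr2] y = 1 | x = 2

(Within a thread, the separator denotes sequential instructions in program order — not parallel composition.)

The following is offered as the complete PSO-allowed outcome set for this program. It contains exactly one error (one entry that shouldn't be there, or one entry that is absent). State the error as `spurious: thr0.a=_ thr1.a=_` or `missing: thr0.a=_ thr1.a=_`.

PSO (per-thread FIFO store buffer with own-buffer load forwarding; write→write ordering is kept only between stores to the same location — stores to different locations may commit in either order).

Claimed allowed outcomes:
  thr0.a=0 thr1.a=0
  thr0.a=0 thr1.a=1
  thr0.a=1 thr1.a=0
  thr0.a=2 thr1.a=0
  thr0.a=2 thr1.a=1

outcome vector order: (thr0.a,thr1.a)
PSO (6): <0 0>, <0 1>, <1 0>, <1 1>, <2 0>, <2 1>
PSO∖claimed = {<1 1>}

missing: thr0.a=1 thr1.a=1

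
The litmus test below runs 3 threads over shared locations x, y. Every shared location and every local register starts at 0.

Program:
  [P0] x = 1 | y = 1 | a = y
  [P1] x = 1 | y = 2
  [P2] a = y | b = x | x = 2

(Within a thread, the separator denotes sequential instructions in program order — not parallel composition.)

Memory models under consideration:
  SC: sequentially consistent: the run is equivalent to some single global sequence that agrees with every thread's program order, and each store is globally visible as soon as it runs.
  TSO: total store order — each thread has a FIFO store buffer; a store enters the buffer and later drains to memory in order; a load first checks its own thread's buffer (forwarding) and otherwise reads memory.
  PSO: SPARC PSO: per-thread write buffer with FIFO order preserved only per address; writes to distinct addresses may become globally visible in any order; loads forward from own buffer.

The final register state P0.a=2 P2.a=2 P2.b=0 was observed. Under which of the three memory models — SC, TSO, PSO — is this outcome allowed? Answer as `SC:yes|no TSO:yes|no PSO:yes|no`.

SC:no TSO:no PSO:yes

outcome vector order: (P0.a,P2.a,P2.b)
under SC → <1 0 0>, <1 0 1>, <1 1 1>, <1 2 1>, <2 0 0>, <2 0 1>, <2 1 1>, <2 2 1>
under TSO → <1 0 0>, <1 0 1>, <1 1 1>, <1 2 1>, <2 0 0>, <2 0 1>, <2 1 1>, <2 2 1>
under PSO → <1 0 0>, <1 0 1>, <1 1 0>, <1 1 1>, <1 2 0>, <1 2 1>, <2 0 0>, <2 0 1>, <2 1 0>, <2 1 1>, <2 2 0>, <2 2 1>
target <2 2 0> ∈ {PSO}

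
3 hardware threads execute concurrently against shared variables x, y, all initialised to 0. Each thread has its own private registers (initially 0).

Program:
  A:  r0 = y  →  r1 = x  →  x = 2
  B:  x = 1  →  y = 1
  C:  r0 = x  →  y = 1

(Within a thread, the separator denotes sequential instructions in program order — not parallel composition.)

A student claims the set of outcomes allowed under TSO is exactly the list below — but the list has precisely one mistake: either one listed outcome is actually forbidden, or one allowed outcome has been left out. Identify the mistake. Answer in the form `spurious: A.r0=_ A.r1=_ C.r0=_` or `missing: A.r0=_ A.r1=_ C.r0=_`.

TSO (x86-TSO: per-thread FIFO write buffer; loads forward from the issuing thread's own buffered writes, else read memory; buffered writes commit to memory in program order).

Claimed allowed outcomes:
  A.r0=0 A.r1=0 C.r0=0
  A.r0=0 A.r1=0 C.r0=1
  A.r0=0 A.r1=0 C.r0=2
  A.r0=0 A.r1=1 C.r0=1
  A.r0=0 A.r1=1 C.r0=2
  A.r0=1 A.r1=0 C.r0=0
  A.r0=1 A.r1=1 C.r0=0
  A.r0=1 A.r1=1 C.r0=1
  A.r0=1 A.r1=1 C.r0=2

outcome vector order: (A.r0,A.r1,C.r0)
TSO (10): 0/0/0 0/0/1 0/0/2 0/1/0 0/1/1 0/1/2 1/0/0 1/1/0 1/1/1 1/1/2
TSO∖claimed = {0/1/0}

missing: A.r0=0 A.r1=1 C.r0=0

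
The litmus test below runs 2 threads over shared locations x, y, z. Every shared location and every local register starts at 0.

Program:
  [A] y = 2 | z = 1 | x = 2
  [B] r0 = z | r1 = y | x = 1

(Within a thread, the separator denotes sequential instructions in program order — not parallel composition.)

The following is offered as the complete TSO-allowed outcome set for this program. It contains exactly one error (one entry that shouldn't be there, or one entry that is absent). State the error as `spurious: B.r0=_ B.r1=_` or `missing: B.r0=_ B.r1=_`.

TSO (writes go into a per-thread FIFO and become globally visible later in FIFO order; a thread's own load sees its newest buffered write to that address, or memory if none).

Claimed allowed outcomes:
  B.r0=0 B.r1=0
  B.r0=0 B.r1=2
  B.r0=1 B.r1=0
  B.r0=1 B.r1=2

spurious: B.r0=1 B.r1=0

outcome vector order: (B.r0,B.r1)
[TSO] allowed = {0/0, 0/2, 1/2}
claimed∖TSO = {1/0}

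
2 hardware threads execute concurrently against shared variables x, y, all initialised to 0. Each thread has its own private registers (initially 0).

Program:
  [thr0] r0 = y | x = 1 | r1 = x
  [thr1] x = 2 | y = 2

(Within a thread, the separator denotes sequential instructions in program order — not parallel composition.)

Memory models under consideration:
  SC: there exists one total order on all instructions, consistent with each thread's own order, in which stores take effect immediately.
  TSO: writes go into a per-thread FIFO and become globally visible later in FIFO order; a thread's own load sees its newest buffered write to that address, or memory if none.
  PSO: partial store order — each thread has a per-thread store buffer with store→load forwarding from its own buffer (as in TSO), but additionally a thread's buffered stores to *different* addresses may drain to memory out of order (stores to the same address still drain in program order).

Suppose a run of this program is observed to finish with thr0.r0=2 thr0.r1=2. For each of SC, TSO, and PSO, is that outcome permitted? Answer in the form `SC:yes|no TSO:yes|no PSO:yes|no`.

outcome vector order: (thr0.r0,thr0.r1)
under SC → <0 1> <0 2> <2 1>
under TSO → <0 1> <0 2> <2 1>
under PSO → <0 1> <0 2> <2 1> <2 2>
target <2 2> ∈ {PSO}

SC:no TSO:no PSO:yes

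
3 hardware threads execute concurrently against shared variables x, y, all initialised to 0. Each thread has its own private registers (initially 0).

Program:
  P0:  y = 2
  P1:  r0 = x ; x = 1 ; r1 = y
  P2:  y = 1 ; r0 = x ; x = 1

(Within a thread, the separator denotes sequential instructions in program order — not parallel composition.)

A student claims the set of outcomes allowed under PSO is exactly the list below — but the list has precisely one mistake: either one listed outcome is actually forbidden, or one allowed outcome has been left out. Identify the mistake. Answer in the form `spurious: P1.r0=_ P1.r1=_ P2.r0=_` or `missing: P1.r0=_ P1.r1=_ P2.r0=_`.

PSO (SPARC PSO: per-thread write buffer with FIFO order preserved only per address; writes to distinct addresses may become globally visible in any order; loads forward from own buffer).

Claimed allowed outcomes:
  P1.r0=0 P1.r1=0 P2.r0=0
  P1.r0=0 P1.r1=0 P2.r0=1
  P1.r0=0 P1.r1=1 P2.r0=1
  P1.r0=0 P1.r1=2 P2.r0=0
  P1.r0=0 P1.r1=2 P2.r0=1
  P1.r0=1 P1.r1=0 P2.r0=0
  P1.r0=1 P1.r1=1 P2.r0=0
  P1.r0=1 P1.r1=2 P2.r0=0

missing: P1.r0=0 P1.r1=1 P2.r0=0

outcome vector order: (P1.r0,P1.r1,P2.r0)
[PSO] allowed = {000; 001; 010; 011; 020; 021; 100; 110; 120}
PSO∖claimed = {010}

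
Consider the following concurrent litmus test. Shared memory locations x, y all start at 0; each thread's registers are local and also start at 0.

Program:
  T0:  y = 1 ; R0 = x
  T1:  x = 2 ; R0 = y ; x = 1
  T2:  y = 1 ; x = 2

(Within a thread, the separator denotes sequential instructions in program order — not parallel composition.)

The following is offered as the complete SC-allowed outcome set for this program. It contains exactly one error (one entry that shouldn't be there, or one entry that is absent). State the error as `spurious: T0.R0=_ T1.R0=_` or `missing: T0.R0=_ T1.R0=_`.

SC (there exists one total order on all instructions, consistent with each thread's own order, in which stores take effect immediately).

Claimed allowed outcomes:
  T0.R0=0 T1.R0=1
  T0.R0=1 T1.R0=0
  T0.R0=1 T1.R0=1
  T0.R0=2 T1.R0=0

missing: T0.R0=2 T1.R0=1

outcome vector order: (T0.R0,T1.R0)
[SC] allowed = {0/1; 1/0; 1/1; 2/0; 2/1}
SC∖claimed = {2/1}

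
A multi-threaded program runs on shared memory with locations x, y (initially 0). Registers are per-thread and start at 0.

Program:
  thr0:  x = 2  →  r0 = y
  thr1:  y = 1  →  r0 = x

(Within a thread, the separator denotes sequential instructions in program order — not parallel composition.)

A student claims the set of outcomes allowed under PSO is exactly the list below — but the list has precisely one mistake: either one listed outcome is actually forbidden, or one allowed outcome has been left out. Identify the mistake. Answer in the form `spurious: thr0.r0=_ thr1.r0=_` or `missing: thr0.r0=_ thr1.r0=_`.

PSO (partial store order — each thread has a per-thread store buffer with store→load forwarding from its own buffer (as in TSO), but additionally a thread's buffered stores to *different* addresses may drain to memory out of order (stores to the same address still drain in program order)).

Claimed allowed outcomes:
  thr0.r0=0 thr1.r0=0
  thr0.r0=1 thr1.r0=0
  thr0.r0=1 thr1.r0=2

outcome vector order: (thr0.r0,thr1.r0)
PSO (4): 0/0; 0/2; 1/0; 1/2
PSO∖claimed = {0/2}

missing: thr0.r0=0 thr1.r0=2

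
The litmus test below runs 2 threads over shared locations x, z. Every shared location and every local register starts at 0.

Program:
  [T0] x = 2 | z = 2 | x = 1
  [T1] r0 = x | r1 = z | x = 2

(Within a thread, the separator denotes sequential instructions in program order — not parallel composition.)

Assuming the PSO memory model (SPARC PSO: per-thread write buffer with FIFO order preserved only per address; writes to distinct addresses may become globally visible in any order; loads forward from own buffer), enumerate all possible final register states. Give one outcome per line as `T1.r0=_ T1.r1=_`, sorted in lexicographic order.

outcome vector order: (T1.r0,T1.r1)
|PSO outcomes| = 6

T1.r0=0 T1.r1=0
T1.r0=0 T1.r1=2
T1.r0=1 T1.r1=0
T1.r0=1 T1.r1=2
T1.r0=2 T1.r1=0
T1.r0=2 T1.r1=2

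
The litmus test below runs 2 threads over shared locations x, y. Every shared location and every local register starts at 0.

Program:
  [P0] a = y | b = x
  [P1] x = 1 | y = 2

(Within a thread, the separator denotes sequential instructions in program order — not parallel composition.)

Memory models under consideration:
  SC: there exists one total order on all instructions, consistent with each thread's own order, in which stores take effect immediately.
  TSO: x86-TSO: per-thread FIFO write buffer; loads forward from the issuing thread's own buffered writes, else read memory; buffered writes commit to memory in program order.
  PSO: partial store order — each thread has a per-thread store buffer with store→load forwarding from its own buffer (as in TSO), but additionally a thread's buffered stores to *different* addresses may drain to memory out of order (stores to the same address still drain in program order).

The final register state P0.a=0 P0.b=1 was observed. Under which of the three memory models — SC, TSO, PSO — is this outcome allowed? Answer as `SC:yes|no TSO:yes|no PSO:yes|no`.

outcome vector order: (P0.a,P0.b)
under SC → (0,0); (0,1); (2,1)
under TSO → (0,0); (0,1); (2,1)
under PSO → (0,0); (0,1); (2,0); (2,1)
target (0,1) ∈ {SC,TSO,PSO}

SC:yes TSO:yes PSO:yes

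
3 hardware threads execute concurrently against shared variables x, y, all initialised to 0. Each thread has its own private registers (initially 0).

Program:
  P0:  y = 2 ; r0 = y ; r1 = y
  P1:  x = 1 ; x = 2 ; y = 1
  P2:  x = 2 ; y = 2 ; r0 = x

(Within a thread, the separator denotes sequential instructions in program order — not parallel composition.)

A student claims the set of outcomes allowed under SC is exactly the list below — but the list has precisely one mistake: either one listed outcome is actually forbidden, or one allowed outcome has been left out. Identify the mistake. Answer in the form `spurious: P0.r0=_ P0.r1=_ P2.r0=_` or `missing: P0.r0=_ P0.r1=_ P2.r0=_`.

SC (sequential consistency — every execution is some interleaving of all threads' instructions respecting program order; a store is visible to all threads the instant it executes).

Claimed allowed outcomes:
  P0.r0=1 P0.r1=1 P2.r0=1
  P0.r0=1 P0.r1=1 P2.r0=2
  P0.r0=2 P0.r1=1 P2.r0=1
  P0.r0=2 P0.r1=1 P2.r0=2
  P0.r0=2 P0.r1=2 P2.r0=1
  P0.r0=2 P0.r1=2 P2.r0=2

missing: P0.r0=1 P0.r1=2 P2.r0=2

outcome vector order: (P0.r0,P0.r1,P2.r0)
[SC] allowed = {<1 1 1> <1 1 2> <1 2 2> <2 1 1> <2 1 2> <2 2 1> <2 2 2>}
SC∖claimed = {<1 2 2>}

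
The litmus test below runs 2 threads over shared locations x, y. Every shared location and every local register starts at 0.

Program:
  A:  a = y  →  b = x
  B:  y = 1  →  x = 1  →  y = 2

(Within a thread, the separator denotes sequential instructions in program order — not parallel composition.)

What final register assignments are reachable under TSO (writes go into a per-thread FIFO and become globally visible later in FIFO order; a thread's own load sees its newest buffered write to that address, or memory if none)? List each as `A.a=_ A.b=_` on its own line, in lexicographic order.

outcome vector order: (A.a,A.b)
|TSO outcomes| = 5

A.a=0 A.b=0
A.a=0 A.b=1
A.a=1 A.b=0
A.a=1 A.b=1
A.a=2 A.b=1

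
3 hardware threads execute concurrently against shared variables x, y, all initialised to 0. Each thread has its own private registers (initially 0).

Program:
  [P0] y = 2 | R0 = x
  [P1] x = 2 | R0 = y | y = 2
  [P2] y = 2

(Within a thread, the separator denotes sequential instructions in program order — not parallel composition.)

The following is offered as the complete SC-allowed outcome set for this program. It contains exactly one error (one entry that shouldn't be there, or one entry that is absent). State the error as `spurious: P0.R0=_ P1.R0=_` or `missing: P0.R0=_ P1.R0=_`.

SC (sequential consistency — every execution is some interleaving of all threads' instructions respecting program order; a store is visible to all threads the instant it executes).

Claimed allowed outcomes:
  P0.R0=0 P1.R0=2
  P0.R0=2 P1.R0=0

missing: P0.R0=2 P1.R0=2

outcome vector order: (P0.R0,P1.R0)
SC: 3 outcomes — {(0,2); (2,0); (2,2)}
SC∖claimed = {(2,2)}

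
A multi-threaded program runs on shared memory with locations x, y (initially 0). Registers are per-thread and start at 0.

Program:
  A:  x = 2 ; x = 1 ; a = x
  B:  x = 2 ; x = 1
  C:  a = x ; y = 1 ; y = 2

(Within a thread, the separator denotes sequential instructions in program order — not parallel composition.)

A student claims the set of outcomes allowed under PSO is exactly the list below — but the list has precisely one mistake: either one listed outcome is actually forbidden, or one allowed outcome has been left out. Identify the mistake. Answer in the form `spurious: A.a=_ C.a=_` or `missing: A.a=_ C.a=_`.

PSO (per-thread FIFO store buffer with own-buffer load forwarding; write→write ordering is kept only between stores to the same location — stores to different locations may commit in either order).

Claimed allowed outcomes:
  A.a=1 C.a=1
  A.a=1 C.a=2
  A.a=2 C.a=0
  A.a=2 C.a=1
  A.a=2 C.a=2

outcome vector order: (A.a,C.a)
under PSO → 10 11 12 20 21 22
PSO∖claimed = {10}

missing: A.a=1 C.a=0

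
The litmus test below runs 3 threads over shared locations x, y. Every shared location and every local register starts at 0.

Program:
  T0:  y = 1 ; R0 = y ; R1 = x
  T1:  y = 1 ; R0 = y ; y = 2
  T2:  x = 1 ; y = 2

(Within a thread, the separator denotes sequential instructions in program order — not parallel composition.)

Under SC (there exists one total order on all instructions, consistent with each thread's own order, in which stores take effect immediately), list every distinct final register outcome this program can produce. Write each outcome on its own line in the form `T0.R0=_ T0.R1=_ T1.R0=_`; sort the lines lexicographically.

outcome vector order: (T0.R0,T0.R1,T1.R0)
|SC outcomes| = 7

T0.R0=1 T0.R1=0 T1.R0=1
T0.R0=1 T0.R1=0 T1.R0=2
T0.R0=1 T0.R1=1 T1.R0=1
T0.R0=1 T0.R1=1 T1.R0=2
T0.R0=2 T0.R1=0 T1.R0=1
T0.R0=2 T0.R1=1 T1.R0=1
T0.R0=2 T0.R1=1 T1.R0=2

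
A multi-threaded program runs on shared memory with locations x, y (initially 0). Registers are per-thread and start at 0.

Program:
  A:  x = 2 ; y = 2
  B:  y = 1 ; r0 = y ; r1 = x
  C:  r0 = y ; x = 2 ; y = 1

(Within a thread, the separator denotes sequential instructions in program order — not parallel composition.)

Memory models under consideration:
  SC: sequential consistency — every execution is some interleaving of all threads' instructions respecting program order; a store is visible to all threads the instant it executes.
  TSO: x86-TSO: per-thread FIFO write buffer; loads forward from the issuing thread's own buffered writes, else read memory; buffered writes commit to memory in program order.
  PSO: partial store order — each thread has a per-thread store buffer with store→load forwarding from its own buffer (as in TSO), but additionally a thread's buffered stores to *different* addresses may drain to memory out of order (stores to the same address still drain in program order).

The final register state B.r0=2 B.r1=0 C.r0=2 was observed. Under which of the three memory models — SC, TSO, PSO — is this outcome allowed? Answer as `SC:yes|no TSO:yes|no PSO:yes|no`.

outcome vector order: (B.r0,B.r1,C.r0)
[SC] allowed = {(1,0,0) (1,0,1) (1,0,2) (1,2,0) (1,2,1) (1,2,2) (2,2,0) (2,2,1) (2,2,2)}
[TSO] allowed = {(1,0,0) (1,0,1) (1,0,2) (1,2,0) (1,2,1) (1,2,2) (2,2,0) (2,2,1) (2,2,2)}
[PSO] allowed = {(1,0,0) (1,0,1) (1,0,2) (1,2,0) (1,2,1) (1,2,2) (2,0,0) (2,0,1) (2,0,2) (2,2,0) (2,2,1) (2,2,2)}
target (2,0,2) ∈ {PSO}

SC:no TSO:no PSO:yes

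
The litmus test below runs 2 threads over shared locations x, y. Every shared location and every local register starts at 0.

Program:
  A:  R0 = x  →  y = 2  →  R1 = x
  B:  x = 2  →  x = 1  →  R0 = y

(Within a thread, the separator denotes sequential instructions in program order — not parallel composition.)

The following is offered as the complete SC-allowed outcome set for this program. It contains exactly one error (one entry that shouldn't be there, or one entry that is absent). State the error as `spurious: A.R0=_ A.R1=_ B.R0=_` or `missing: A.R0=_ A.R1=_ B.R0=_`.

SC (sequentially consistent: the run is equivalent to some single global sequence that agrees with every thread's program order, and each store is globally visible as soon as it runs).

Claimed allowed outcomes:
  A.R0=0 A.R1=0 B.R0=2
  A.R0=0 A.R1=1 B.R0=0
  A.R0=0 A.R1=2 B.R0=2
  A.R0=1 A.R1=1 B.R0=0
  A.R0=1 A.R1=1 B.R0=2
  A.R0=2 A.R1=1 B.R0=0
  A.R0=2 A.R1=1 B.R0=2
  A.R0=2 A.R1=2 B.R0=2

outcome vector order: (A.R0,A.R1,B.R0)
SC (9): 0/0/2 0/1/0 0/1/2 0/2/2 1/1/0 1/1/2 2/1/0 2/1/2 2/2/2
SC∖claimed = {0/1/2}

missing: A.R0=0 A.R1=1 B.R0=2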